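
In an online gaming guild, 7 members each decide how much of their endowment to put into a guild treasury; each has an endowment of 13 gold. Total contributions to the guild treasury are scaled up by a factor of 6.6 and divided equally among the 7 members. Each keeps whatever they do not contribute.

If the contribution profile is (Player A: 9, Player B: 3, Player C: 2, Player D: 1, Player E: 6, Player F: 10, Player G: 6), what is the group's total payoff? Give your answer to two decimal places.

Total contributed: 9 + 3 + 2 + 1 + 6 + 10 + 6 = 37; total kept: 7 × 13 − 37 = 54.
The guild treasury pays out 6.6 × 37 = 244.20 in aggregate.
Group total = 54 + 244.20 = 298.20.

298.20 gold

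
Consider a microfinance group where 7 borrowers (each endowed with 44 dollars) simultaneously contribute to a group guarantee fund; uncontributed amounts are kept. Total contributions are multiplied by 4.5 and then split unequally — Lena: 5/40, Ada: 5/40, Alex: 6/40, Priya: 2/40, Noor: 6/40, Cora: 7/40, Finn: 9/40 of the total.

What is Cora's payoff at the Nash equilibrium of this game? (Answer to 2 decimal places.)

78.65 dollars

Player j's private return per contributed unit is 4.5 × (j's share). Contributing is weakly dominant for j when that share is at least 1/4.5 = 0.2222, and contributing 0 is dominant otherwise.
Finn alone (share 9/40) is above the threshold, contributing 44; the remaining 6 contribute 0. Total contributed: 44.
Cora keeps 44 and receives 4.5 × 44 × 7/40 = 34.65 from the group guarantee fund, for a payoff of 78.65.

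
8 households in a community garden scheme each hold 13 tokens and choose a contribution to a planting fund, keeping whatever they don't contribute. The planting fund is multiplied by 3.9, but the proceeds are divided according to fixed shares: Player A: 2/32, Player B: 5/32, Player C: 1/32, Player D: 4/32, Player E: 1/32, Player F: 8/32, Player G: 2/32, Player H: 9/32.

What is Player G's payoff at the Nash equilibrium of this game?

Each unit j contributes comes back to j as 3.9 × (j's share), so j prefers to contribute only if that share exceeds 1/3.9 = 0.2564; otherwise keeping the unit dominates.
Player H alone (share 9/32) is above the threshold, contributing 13; the remaining 7 contribute 0. Total contributed: 13.
Player G keeps 13 and receives 3.9 × 13 × 2/32 = 3.17 from the planting fund, for a payoff of 16.17.

16.17 tokens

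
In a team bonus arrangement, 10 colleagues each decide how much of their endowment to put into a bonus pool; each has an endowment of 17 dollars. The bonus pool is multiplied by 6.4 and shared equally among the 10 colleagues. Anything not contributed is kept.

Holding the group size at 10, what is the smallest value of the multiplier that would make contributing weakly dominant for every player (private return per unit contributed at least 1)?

A contributed unit returns (multiplier)/10 to its contributor.
This reaches 1 exactly when the multiplier is 10.

10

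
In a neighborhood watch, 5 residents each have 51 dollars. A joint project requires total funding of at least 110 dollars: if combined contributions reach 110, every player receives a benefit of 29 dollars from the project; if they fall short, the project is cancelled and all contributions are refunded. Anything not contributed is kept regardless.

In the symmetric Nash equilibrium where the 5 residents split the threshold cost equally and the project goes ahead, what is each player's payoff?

58 dollars

Equal share of the threshold: 110/5 = 22.
At this profile no one gains by cutting their contribution: any cut drops the total below 110, the project is cancelled, contributions are refunded, and the deviator ends with 51, which is less than 51 − 22 + 29 = 58. Contributing more than 22 just wastes the excess. So contributing exactly 22 is a best response.
Each player's payoff: 51 − 22 + 29 = 58.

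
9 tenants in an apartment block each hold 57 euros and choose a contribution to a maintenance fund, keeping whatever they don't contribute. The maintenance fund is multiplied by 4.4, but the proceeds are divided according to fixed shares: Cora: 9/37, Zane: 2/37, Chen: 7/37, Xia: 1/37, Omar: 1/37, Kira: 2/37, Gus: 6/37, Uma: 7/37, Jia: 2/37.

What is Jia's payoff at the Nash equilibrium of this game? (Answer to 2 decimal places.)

70.56 euros

A player with share s gets back 4.4·s per unit contributed, so full contribution is dominant for anyone with s > 1/4.4 = 0.2273 and zero contribution is dominant for anyone below.
The only share above 0.2273 is Cora's 9/37, contributing 57; the remaining 8 contribute 0. Total contributed: 57.
Jia keeps 57 and receives 4.4 × 57 × 2/37 = 13.56 from the maintenance fund, for a payoff of 70.56.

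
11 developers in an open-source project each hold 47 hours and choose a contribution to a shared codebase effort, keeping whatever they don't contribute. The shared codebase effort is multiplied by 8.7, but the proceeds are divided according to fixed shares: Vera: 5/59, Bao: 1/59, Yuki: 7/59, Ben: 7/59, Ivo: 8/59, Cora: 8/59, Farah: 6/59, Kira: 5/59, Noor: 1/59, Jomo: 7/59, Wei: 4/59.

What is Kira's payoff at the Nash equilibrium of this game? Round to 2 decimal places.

220.26 hours

For player j, contributing a unit is worthwhile iff 8.7 × (j's share) ≥ 1, i.e. iff j's share is at least 0.1149.
Yuki, Ben, Ivo, Cora and Jomo clear that bar, contributing 47 each; the remaining 6 contribute 0. Total contributed: 235.
Kira keeps 47 and receives 8.7 × 235 × 5/59 = 173.26 from the shared codebase effort, for a payoff of 220.26.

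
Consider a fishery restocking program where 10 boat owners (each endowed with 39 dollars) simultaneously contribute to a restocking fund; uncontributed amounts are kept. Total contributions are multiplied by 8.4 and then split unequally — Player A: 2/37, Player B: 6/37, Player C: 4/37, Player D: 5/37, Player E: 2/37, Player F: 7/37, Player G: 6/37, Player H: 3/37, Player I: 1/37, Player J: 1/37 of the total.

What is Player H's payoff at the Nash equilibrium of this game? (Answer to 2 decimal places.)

145.25 dollars

Each unit j contributes comes back to j as 8.4 × (j's share), so j prefers to contribute only if that share exceeds 1/8.4 = 0.1190; otherwise keeping the unit dominates.
The shares above 0.1190 belong to Player B, Player D, Player F and Player G, contributing 39 each; the remaining 6 contribute 0. Total contributed: 156.
Player H keeps 39 and receives 8.4 × 156 × 3/37 = 106.25 from the restocking fund, for a payoff of 145.25.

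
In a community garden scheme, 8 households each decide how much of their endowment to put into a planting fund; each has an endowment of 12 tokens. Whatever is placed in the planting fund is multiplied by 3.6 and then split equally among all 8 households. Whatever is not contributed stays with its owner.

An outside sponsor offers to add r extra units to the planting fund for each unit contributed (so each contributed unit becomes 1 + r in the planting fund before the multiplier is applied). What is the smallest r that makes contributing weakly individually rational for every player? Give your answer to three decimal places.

With matching at rate r, one contributed unit becomes (1 + r) in the planting fund and returns 3.6 × (1 + r) / 8 to the contributor.
Setting this equal to 1: 1 + r = 8/3.6 = 2.2222.
So the minimum matching rate is r = 2.2222 − 1 = 1.222.

1.222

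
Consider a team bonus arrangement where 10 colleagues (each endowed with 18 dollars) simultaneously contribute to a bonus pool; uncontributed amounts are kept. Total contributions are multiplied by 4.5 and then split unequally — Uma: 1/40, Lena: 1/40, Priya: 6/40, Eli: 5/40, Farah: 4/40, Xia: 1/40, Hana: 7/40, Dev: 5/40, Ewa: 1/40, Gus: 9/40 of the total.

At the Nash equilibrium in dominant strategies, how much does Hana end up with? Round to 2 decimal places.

32.18 dollars

Each unit j contributes comes back to j as 4.5 × (j's share), so j prefers to contribute only if that share exceeds 1/4.5 = 0.2222; otherwise keeping the unit dominates.
The only share above 0.2222 is Gus's 9/40, contributing 18; the remaining 9 contribute 0. Total contributed: 18.
Hana keeps 18 and receives 4.5 × 18 × 7/40 = 14.18 from the bonus pool, for a payoff of 32.18.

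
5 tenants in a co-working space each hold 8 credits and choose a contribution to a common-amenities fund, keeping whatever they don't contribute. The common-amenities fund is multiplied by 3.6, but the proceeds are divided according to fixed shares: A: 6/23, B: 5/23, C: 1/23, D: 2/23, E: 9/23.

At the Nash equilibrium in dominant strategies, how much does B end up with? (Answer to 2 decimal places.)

Player j's private return per contributed unit is 3.6 × (j's share). Contributing is weakly dominant for j when that share is at least 1/3.6 = 0.2778, and contributing 0 is dominant otherwise.
E alone (share 9/23) is above the threshold, contributing 8; the remaining 4 contribute 0. Total contributed: 8.
B keeps 8 and receives 3.6 × 8 × 5/23 = 6.26 from the common-amenities fund, for a payoff of 14.26.

14.26 credits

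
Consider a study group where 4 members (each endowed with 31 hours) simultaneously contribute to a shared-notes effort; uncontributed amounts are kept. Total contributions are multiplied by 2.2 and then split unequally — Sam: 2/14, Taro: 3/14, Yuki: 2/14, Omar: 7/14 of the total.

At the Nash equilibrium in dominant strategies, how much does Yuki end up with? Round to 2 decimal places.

For player j, contributing a unit is worthwhile iff 2.2 × (j's share) ≥ 1, i.e. iff j's share is at least 0.4545.
Only Omar (7/14) clears that bar, contributing 31; the remaining 3 contribute 0. Total contributed: 31.
Yuki keeps 31 and receives 2.2 × 31 × 2/14 = 9.74 from the shared-notes effort, for a payoff of 40.74.

40.74 hours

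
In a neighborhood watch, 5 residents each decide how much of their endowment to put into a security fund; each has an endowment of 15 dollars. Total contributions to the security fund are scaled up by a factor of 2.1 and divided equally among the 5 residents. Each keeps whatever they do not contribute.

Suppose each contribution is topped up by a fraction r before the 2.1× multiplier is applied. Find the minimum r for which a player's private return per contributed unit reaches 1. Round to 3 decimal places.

With matching at rate r, one contributed unit becomes (1 + r) in the security fund and returns 2.1 × (1 + r) / 5 to the contributor.
Setting this equal to 1: 1 + r = 5/2.1 = 2.3810.
So the minimum matching rate is r = 2.3810 − 1 = 1.381.

1.381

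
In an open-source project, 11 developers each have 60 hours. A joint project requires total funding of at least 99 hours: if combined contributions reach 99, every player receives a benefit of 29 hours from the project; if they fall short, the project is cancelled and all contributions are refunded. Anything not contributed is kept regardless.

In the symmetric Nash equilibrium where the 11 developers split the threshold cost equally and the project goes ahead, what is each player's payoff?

Equal share of the threshold: 99/11 = 9.
At this profile no one gains by cutting their contribution: any cut drops the total below 99, the project is cancelled, contributions are refunded, and the deviator ends with 60, which is less than 60 − 9 + 29 = 80. Contributing more than 9 just wastes the excess. So contributing exactly 9 is a best response.
Each player's payoff: 60 − 9 + 29 = 80.

80 hours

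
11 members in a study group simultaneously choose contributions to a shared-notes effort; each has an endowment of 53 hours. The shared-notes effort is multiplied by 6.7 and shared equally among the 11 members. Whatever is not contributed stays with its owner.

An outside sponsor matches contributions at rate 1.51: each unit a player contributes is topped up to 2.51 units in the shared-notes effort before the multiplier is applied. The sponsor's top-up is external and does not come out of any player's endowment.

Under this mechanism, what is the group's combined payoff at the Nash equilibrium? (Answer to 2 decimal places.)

9804.31 hours

The effective private return per unit is now 6.7 × 2.51 / 11 = 1.5288 > 1, so every player's dominant strategy flips to full contribution.
At the Nash equilibrium everyone contributes 53. Group total payoff = 6.7 × 2.51 × 583 = 9804.31.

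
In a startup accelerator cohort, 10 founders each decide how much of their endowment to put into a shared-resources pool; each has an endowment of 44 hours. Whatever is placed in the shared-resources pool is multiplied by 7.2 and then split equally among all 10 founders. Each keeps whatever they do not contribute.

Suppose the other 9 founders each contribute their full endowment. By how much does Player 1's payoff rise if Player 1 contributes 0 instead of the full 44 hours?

12.32 hours

Switching from a contribution of 44 to 0 lets Player 1 keep an extra 44 hours, but lowers the shared-resources pool by 44, which costs Player 1 their own share of that drop: 7.2/10 × 44 = 31.68.
Net gain = 44 − 31.68 = 12.32. The private return per contributed unit (0.7200) is below 1, so free-riding is indeed the best response regardless of what the others do.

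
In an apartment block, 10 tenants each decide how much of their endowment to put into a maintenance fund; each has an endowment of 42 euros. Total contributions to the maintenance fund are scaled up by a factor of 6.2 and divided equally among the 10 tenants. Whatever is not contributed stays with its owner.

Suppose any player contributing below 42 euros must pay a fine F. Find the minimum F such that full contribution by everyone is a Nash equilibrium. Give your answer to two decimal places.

15.96 euros

Given the others contribute fully, the best deviation is to contribute 0 (any partial contribution still incurs the fine and gives up units whose private return 0.6200 is below 1).
Deviating from 42 to 0 saves 42 euros but forfeits the deviator's share of the drop in the maintenance fund: 6.2/10 × 42 = 26.04.
So the deviation gain is 42 − 26.04 = 15.96, and the fine must be at least 15.96 euros to wipe it out.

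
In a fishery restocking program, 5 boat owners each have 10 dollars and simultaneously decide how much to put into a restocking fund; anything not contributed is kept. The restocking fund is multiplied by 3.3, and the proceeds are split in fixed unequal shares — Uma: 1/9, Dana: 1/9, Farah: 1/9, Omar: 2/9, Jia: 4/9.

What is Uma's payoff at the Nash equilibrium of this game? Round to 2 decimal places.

Each unit j contributes comes back to j as 3.3 × (j's share), so j prefers to contribute only if that share exceeds 1/3.3 = 0.3030; otherwise keeping the unit dominates.
Only Jia (4/9) clears that bar, contributing 10; the remaining 4 contribute 0. Total contributed: 10.
Uma keeps 10 and receives 3.3 × 10 × 1/9 = 3.67 from the restocking fund, for a payoff of 13.67.

13.67 dollars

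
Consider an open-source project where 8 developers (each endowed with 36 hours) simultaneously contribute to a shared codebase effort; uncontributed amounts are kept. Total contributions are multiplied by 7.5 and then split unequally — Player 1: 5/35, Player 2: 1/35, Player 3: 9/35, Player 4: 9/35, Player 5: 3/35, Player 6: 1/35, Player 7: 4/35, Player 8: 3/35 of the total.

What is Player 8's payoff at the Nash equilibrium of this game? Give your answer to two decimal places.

105.43 hours

A player with share s gets back 7.5·s per unit contributed, so full contribution is dominant for anyone with s > 1/7.5 = 0.1333 and zero contribution is dominant for anyone below.
The shares above 0.1333 belong to Player 1, Player 3 and Player 4, contributing 36 each; the remaining 5 contribute 0. Total contributed: 108.
Player 8 keeps 36 and receives 7.5 × 108 × 3/35 = 69.43 from the shared codebase effort, for a payoff of 105.43.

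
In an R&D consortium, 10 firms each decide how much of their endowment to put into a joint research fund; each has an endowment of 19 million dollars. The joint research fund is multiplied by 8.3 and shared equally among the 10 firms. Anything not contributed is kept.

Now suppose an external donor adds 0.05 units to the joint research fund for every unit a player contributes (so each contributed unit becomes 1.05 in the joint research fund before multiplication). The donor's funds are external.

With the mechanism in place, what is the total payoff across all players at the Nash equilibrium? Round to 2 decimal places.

190.00 million dollars

With the mechanism, a contributed unit returns 8.3 × 1.05 / 10 = 0.8715 per unit of net cost — still below 1 — so contributing 0 remains dominant for every player.
At the Nash equilibrium no one contributes; group total payoff = 10 × 19 = 190.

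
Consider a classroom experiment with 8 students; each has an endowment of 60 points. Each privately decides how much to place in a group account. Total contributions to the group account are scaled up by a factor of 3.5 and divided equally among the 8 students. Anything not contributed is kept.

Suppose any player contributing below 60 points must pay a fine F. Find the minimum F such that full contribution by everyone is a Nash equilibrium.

Given the others contribute fully, the best deviation is to contribute 0 (any partial contribution still incurs the fine and gives up units whose private return 0.4375 is below 1).
Deviating from 60 to 0 saves 60 points but forfeits the deviator's share of the drop in the group account: 3.5/8 × 60 = 26.25.
So the deviation gain is 60 − 26.25 = 33.75, and the fine must be at least 33.75 points to wipe it out.

33.75 points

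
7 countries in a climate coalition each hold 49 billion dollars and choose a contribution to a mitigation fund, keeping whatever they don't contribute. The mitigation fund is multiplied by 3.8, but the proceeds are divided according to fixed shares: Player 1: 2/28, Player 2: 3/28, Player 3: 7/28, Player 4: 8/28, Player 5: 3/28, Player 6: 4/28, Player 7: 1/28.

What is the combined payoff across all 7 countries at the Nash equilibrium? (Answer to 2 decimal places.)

A player with share s gets back 3.8·s per unit contributed, so full contribution is dominant for anyone with s > 1/3.8 = 0.2632 and zero contribution is dominant for anyone below.
Player 4 alone (share 8/28) is above the threshold, contributing 49; the remaining 6 contribute 0. Total contributed: 49.
The mitigation fund pays out 3.8 × 49 = 186.20 in total (split across the unequal shares, but the aggregate is all that matters for the group sum).
The 6 free-riders keep 49 each, adding 294. Group total = 294 + 186.20 = 480.20.

480.20 billion dollars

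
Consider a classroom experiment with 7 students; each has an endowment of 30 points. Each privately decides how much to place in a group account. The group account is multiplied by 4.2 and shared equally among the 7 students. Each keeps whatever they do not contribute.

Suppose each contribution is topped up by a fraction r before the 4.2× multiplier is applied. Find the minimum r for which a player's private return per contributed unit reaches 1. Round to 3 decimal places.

0.667

With matching at rate r, one contributed unit becomes (1 + r) in the group account and returns 4.2 × (1 + r) / 7 to the contributor.
Setting this equal to 1: 1 + r = 7/4.2 = 1.6667.
So the minimum matching rate is r = 1.6667 − 1 = 0.667.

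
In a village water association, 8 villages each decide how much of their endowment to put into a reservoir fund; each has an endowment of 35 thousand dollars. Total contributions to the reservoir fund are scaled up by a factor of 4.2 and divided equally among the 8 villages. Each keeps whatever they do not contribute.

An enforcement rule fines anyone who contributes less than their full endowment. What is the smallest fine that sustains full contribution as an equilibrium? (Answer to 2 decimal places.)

16.63 thousand dollars

Given the others contribute fully, the best deviation is to contribute 0 (any partial contribution still incurs the fine and gives up units whose private return 0.5250 is below 1).
Deviating from 35 to 0 saves 35 thousand dollars but forfeits the deviator's share of the drop in the reservoir fund: 4.2/8 × 35 = 18.37.
So the deviation gain is 35 − 18.37 = 16.63, and the fine must be at least 16.63 thousand dollars to wipe it out.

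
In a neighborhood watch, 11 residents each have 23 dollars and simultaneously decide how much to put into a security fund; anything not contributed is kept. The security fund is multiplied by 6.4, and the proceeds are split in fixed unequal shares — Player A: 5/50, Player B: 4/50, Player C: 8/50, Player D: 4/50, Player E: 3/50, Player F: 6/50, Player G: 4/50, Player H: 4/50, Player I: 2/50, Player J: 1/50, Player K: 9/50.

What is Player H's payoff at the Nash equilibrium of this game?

For player j, contributing a unit is worthwhile iff 6.4 × (j's share) ≥ 1, i.e. iff j's share is at least 0.1563.
Player C and Player K clear that bar, contributing 23 each; the remaining 9 contribute 0. Total contributed: 46.
Player H keeps 23 and receives 6.4 × 46 × 4/50 = 23.55 from the security fund, for a payoff of 46.55.

46.55 dollars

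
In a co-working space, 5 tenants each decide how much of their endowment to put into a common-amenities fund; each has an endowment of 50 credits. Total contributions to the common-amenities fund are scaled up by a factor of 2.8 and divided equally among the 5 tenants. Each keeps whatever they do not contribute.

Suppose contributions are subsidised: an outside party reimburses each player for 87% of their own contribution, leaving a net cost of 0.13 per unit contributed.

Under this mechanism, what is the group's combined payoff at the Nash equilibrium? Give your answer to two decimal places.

917.50 credits

Under the mechanism each unit contributed yields (2.8/5) / 0.13 = 4.3077 back to its contributor per unit of net cost, which exceeds 1, making full contribution the dominant choice for everyone.
So the Nash equilibrium is full contribution by all 5; the group earns 5 × (50 × 0.87 + 2.8 × 50) = 917.50.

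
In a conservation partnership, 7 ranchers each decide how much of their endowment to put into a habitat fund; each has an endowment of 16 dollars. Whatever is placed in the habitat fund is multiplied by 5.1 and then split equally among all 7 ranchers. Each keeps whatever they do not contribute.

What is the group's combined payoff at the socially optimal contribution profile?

Each contributed unit returns 5.100 to the group as a whole (0.7286 to each of 7 players), which exceeds 1, so the social optimum is full contribution: group total = 5.100 × 112 = 571.20.

571.20 dollars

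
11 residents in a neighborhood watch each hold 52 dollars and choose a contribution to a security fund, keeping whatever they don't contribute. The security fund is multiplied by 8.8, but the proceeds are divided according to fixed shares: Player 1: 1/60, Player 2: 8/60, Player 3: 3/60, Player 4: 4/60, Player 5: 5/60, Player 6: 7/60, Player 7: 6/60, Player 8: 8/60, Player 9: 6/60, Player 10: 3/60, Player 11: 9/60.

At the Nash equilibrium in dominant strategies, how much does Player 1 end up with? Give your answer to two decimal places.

82.51 dollars

For player j, contributing a unit is worthwhile iff 8.8 × (j's share) ≥ 1, i.e. iff j's share is at least 0.1136.
The shares above 0.1136 belong to Player 2, Player 6, Player 8 and Player 11, contributing 52 each; the remaining 7 contribute 0. Total contributed: 208.
Player 1 keeps 52 and receives 8.8 × 208 × 1/60 = 30.51 from the security fund, for a payoff of 82.51.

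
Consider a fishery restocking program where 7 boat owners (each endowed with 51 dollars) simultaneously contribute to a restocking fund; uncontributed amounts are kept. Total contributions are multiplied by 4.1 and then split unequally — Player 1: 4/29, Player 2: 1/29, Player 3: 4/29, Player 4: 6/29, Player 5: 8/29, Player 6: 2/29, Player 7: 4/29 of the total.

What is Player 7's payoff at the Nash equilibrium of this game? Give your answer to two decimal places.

For player j, contributing a unit is worthwhile iff 4.1 × (j's share) ≥ 1, i.e. iff j's share is at least 0.2439.
The only share above 0.2439 is Player 5's 8/29, contributing 51; the remaining 6 contribute 0. Total contributed: 51.
Player 7 keeps 51 and receives 4.1 × 51 × 4/29 = 28.84 from the restocking fund, for a payoff of 79.84.

79.84 dollars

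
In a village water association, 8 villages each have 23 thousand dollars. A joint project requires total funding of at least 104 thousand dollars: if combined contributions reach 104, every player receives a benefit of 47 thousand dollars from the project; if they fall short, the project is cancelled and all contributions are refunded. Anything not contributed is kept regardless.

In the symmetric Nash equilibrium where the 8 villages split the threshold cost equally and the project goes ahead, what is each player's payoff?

Equal share of the threshold: 104/8 = 13.
At this profile no one gains by cutting their contribution: any cut drops the total below 104, the project is cancelled, contributions are refunded, and the deviator ends with 23, which is less than 23 − 13 + 47 = 57. Contributing more than 13 just wastes the excess. So contributing exactly 13 is a best response.
Each player's payoff: 23 − 13 + 47 = 57.

57 thousand dollars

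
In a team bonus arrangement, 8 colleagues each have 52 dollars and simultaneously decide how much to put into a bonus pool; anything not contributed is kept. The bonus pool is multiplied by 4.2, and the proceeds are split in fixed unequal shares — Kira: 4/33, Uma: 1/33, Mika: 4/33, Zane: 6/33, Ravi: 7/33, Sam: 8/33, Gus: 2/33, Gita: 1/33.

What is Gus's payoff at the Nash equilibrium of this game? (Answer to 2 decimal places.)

Player j's private return per contributed unit is 4.2 × (j's share). Contributing is weakly dominant for j when that share is at least 1/4.2 = 0.2381, and contributing 0 is dominant otherwise.
Only Sam (8/33) clears that bar, contributing 52; the remaining 7 contribute 0. Total contributed: 52.
Gus keeps 52 and receives 4.2 × 52 × 2/33 = 13.24 from the bonus pool, for a payoff of 65.24.

65.24 dollars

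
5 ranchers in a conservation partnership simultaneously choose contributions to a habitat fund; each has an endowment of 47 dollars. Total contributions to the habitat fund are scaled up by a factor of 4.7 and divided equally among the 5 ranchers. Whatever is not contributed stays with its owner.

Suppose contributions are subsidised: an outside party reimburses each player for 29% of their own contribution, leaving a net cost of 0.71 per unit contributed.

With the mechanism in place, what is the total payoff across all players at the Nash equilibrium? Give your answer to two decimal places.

The effective private return per unit is now (4.7/5) / 0.71 = 1.3239 > 1, so every player's dominant strategy flips to full contribution.
So the Nash equilibrium is full contribution by all 5; the group earns 5 × (47 × 0.29 + 4.7 × 47) = 1172.65.

1172.65 dollars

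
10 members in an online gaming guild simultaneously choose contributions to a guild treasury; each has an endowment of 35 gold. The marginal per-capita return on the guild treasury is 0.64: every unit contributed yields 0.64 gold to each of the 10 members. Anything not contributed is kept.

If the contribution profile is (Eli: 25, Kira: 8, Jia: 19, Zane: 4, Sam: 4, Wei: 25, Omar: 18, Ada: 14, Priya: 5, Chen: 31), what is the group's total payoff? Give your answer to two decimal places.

Total contributed: 25 + 8 + 19 + 4 + 4 + 25 + 18 + 14 + 5 + 31 = 153; total kept: 10 × 35 − 153 = 197.
The guild treasury pays out 0.64 × 10 × 153 = 979.20 in aggregate.
Group total = 197 + 979.20 = 1176.20.

1176.20 gold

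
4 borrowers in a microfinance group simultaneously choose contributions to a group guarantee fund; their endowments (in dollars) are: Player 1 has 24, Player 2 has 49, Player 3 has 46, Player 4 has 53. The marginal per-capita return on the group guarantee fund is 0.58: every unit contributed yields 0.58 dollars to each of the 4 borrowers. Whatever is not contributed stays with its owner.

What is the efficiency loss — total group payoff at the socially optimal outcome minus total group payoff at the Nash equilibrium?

227.04 dollars

The private return per contributed unit is 0.58 < 1 for everyone, so the Nash equilibrium is zero contribution and the group total is Σ E_j = 24 + 49 + 46 + 53 = 172.
Each contributed unit returns 2.320 to the group, so the social optimum is full contribution by everyone: group total = 2.320 × 172 = 399.04.
Efficiency loss = (2.320 − 1) × 172 = 227.04.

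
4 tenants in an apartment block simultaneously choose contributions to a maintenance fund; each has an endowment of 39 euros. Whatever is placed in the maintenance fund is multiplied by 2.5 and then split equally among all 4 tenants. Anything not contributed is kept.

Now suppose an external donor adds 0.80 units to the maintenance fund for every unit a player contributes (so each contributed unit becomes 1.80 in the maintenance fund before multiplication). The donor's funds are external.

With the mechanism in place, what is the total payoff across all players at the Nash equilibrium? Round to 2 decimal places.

Under the mechanism each unit contributed yields 2.5 × 1.80 / 4 = 1.1250 back to its contributor per unit of net cost, which exceeds 1, making full contribution the dominant choice for everyone.
So the Nash equilibrium is full contribution by all 4; the group earns 2.5 × 1.80 × 156 = 702.00.

702.00 euros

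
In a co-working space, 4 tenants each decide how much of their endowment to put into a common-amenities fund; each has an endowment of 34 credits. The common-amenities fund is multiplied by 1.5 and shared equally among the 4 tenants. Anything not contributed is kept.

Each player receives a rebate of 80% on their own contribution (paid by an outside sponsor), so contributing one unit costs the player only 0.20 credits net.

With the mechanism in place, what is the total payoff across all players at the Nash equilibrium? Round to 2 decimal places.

312.80 credits

With the mechanism, a contributed unit returns (1.5/4) / 0.20 = 1.8750 per unit of net cost to the contributor — now above 1 — so contributing fully is weakly dominant for every player.
So the Nash equilibrium is full contribution by all 4; the group earns 4 × (34 × 0.80 + 1.5 × 34) = 312.80.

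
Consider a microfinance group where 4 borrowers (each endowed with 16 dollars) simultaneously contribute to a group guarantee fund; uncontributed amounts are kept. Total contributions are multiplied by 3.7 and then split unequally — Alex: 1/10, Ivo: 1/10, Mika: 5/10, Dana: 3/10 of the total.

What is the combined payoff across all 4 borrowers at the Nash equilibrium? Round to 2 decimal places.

150.40 dollars

Each unit j contributes comes back to j as 3.7 × (j's share), so j prefers to contribute only if that share exceeds 1/3.7 = 0.2703; otherwise keeping the unit dominates.
Mika and Dana are above the threshold, contributing 16 each; the remaining 2 contribute 0. Total contributed: 32.
The group guarantee fund pays out 3.7 × 32 = 118.40 in total (split across the unequal shares, but the aggregate is all that matters for the group sum).
The 2 free-riders keep 16 each, adding 32. Group total = 32 + 118.40 = 150.40.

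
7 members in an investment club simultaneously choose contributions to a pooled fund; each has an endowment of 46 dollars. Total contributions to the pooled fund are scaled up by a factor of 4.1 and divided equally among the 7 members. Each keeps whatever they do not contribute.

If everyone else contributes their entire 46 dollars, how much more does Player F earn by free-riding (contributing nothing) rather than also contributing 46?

Switching from a contribution of 46 to 0 lets Player F keep an extra 46 dollars, but lowers the pooled fund by 46, which costs Player F their own share of that drop: 4.1/7 × 46 = 26.94.
Net gain = 46 − 26.94 = 19.06. The private return per contributed unit (0.5857) is below 1, so free-riding is indeed the best response regardless of what the others do.

19.06 dollars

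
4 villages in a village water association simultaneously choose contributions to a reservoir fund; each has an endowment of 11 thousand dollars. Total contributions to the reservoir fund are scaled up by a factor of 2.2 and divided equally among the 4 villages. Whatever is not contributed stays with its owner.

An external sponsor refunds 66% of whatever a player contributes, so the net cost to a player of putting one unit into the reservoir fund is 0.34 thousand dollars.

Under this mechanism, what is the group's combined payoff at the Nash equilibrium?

125.84 thousand dollars

The effective private return per unit is now (2.2/4) / 0.34 = 1.6176 > 1, so every player's dominant strategy flips to full contribution.
So the Nash equilibrium is full contribution by all 4; the group earns 4 × (11 × 0.66 + 2.2 × 11) = 125.84.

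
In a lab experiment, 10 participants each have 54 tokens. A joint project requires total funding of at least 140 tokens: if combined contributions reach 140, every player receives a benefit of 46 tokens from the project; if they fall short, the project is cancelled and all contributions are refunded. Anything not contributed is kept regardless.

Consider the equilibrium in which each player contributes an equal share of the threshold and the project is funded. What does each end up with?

Equal share of the threshold: 140/10 = 14.
At this profile no one gains by cutting their contribution: any cut drops the total below 140, the project is cancelled, contributions are refunded, and the deviator ends with 54, which is less than 54 − 14 + 46 = 86. Contributing more than 14 just wastes the excess. So contributing exactly 14 is a best response.
Each player's payoff: 54 − 14 + 46 = 86.

86 tokens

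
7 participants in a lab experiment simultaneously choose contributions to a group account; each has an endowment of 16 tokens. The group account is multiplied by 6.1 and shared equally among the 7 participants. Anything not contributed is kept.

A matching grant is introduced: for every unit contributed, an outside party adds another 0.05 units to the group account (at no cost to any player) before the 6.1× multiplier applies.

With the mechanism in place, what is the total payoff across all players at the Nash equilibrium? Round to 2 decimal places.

112.00 tokens

The effective private return is 6.1 × 1.05 / 7 = 0.9150, which is still under 1, so the mechanism doesn't change anyone's dominant strategy: zero contribution.
At the Nash equilibrium no one contributes; group total payoff = 7 × 16 = 112.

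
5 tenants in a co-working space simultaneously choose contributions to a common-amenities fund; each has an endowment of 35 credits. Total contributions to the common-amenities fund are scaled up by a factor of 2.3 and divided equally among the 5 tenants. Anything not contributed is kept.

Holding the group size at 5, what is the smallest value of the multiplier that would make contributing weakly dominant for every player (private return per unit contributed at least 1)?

A contributed unit returns (multiplier)/5 to its contributor.
This reaches 1 exactly when the multiplier is 5.

5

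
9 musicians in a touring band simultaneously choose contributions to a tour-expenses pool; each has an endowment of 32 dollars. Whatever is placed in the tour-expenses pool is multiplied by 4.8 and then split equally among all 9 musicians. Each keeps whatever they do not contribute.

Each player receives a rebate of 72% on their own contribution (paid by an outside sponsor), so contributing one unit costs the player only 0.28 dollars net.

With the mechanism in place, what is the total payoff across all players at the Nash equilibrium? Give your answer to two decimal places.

1589.76 dollars

With the mechanism, a contributed unit returns (4.8/9) / 0.28 = 1.9048 per unit of net cost to the contributor — now above 1 — so contributing fully is weakly dominant for every player.
At the Nash equilibrium everyone contributes 32. Group total payoff = 9 × (32 × 0.72 + 4.8 × 32) = 1589.76.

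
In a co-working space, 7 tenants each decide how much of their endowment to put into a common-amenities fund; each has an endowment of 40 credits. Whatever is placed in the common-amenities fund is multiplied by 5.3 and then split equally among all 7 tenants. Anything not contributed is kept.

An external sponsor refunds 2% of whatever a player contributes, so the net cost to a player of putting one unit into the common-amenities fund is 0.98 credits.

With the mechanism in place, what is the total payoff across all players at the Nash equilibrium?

280.00 credits

The effective private return is (5.3/7) / 0.98 = 0.7726, which is still under 1, so the mechanism doesn't change anyone's dominant strategy: zero contribution.
Everyone keeps their endowment and the group total is 7 × 40 = 280.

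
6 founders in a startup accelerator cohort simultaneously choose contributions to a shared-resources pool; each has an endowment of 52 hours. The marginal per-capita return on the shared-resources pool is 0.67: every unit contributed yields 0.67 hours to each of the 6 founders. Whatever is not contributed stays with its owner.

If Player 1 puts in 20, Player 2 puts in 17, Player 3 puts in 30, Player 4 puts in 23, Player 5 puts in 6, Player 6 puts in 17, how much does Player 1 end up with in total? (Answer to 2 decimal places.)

107.71 hours

Total contributed: 20 + 17 + 30 + 23 + 6 + 17 = 113.
Each receives 0.67 × 113 = 75.71 from the shared-resources pool.
Player 1 keeps 52 − 20 = 32, so Player 1's payoff is 32 + 75.71 = 107.71.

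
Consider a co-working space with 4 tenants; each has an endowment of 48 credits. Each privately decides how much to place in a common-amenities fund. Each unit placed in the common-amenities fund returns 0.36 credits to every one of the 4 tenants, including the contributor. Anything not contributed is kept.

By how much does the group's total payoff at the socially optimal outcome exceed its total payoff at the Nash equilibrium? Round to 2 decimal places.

The private return per contributed unit is 0.36 < 1, so contributing 0 is dominant for every player. At the Nash equilibrium everyone keeps their 48, and the group total is 4 × 48 = 192.
Each contributed unit returns 1.440 to the group as a whole (0.36 to each of 4 players), which exceeds 1, so the social optimum is full contribution: group total = 1.440 × 192 = 276.48.
Efficiency loss = 276.48 − 192 = 84.48.

84.48 credits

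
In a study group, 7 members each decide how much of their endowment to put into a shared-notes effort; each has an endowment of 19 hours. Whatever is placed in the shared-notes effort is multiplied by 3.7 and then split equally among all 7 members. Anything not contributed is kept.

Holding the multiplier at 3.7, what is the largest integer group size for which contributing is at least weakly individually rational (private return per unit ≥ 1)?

Private return per unit is 3.7/(group size), which is ≥ 1 whenever the group size is ≤ 3.7.
The largest such integer is 3.

3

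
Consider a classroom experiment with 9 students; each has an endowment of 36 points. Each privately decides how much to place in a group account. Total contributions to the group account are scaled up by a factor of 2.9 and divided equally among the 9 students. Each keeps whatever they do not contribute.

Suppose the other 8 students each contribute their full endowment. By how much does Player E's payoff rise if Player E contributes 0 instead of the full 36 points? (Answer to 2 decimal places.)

24.40 points

Switching from a contribution of 36 to 0 lets Player E keep an extra 36 points, but lowers the group account by 36, which costs Player E their own share of that drop: 2.9/9 × 36 = 11.60.
Net gain = 36 − 11.60 = 24.40. The private return per contributed unit (0.3222) is below 1, so free-riding is indeed the best response regardless of what the others do.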